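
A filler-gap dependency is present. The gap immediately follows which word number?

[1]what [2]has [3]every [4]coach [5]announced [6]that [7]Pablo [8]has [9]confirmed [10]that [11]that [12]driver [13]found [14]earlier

13

The displaced element is "what" (word 1).
It is linked across 2 clause boundaries (that → that).
It functions as the direct object of "found", so the gap sits immediately after word 13 ("found").
Base order: Every coach has announced that Pablo has confirmed that that driver found what earlier.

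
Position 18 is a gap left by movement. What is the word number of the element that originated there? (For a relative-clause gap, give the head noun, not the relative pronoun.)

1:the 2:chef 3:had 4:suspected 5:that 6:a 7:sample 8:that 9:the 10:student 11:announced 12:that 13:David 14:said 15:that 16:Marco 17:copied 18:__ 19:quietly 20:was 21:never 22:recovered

The gap at 18 is the object of "copied", inside a relative clause.
The relative pronoun is "that" (word 8); it is bound by the head noun immediately before it.
Its filler is the head noun "sample", at word 7.

7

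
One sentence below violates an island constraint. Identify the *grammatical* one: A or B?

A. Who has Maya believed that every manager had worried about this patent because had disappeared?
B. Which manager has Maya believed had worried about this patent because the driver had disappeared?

B

In A, the wh-phrase is extracted from inside an adjunct island (introduced by "because"), which blocks movement.
In B, the extraction path crosses only that-complement boundaries, which are transparent.
So B is grammatical.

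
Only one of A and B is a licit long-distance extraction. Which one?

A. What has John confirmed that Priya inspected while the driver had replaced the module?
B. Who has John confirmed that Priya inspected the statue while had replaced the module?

In B, the wh-phrase is extracted from inside an adjunct island (introduced by "while"), which blocks movement.
In A, the extraction path crosses only that-complement boundaries, which are transparent.
So A is grammatical.

A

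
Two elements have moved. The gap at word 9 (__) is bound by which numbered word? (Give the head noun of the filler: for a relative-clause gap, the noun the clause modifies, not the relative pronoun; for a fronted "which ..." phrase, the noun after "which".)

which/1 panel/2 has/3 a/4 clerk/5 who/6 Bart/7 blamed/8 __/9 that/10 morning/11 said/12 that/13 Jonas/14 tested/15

5

The marked gap is inside the relative clause, the direct object of "blamed".
Its filler is the head noun "clerk" (via "who"), at word 5.
(The other dependency links word 2 to a gap after word 15.)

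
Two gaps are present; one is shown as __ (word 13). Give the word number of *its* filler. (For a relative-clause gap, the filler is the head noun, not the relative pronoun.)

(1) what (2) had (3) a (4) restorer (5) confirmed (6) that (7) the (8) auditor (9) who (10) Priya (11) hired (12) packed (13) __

1

The marked gap is the direct object of "packed".
Its filler is the fronted wh-phrase "what", at word 1.
(The other dependency links word 8 to a gap after word 11.)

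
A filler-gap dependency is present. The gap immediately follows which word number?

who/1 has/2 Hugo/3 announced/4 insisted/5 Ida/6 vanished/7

The displaced element is "who" (word 1).
It is linked across 1 clause boundary (Ø).
It functions as the subject of "insisted", so the gap sits immediately after word 4 ("announced").
Base order: Hugo has announced that who insisted Ida vanished.

4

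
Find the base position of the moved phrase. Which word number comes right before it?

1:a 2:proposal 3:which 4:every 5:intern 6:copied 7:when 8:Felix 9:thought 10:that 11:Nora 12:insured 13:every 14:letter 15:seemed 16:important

The displaced element is "a proposal" (word 2).
It functions as the direct object of "copied", so the gap sits immediately after word 6 ("copied").
Base order: Every intern copied a proposal when Felix thought that Nora insured every letter.

6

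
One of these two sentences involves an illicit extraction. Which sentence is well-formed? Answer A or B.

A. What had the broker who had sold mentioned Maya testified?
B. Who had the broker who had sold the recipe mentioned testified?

In A, the wh-phrase is extracted from inside a complex-NP island (relative clause) (introduced by "who"), which blocks movement.
In B, the extraction path crosses only that-complement boundaries, which are transparent.
So B is grammatical.

B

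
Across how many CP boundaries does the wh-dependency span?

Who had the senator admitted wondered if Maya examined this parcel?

"who" is extracted from the subject of "wondered".
Boundaries crossed, outermost first: [Ø] — 1 in total.

1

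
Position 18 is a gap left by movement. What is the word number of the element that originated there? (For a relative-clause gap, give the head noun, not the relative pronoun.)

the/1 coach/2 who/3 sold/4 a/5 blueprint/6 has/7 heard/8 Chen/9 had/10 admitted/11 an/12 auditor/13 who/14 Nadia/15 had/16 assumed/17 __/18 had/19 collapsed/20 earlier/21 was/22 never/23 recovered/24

13

The gap at 18 is the subject of "collapsed", inside a relative clause.
The relative pronoun is "who" (word 14); it is bound by the head noun immediately before it.
Its filler is the head noun "auditor", at word 13.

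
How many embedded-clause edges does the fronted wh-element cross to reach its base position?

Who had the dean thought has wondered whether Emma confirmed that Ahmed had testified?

"who" is extracted from the subject of "wondered".
Boundaries crossed, outermost first: [Ø] — 1 in total.

1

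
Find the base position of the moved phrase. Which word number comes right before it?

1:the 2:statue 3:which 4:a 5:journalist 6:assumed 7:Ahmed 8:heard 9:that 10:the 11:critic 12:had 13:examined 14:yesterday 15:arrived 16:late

The displaced element is "the statue" (word 2).
It is linked across 2 clause boundaries (Ø → that).
It functions as the direct object of "examined", so the gap sits immediately after word 13 ("examined").
Base order: A journalist assumed Ahmed heard that the critic had examined the statue yesterday.

13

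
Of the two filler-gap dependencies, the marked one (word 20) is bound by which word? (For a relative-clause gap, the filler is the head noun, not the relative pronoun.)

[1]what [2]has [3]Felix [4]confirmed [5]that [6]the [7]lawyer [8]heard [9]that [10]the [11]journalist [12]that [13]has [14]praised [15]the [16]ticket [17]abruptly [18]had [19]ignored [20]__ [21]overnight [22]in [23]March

1

The marked gap is the direct object of "ignored".
Its filler is the fronted wh-phrase "what", at word 1.
(The other dependency links word 11 to a gap after word 12.)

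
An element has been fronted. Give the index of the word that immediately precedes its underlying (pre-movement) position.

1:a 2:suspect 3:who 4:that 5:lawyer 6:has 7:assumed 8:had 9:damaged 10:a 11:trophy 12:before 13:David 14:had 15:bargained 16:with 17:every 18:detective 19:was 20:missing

The displaced element is "a suspect" (word 2).
It is linked across 1 clause boundary (Ø).
It functions as the subject of "damaged", so the gap sits immediately after word 7 ("assumed").
Base order: That lawyer has assumed that a suspect had damaged a trophy before David had bargained with every detective.

7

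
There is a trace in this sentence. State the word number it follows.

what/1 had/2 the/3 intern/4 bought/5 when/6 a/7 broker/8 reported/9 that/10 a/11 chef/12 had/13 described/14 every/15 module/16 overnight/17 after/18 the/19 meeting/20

5

The displaced element is "what" (word 1).
It functions as the direct object of "bought", so the gap sits immediately after word 5 ("bought").
Base order: The intern had bought what when a broker reported that a chef had described every module overnight after the meeting.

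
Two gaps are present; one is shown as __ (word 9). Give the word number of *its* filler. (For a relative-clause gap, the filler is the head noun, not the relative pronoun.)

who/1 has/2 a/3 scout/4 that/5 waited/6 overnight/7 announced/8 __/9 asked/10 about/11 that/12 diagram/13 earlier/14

1

The marked gap is the subject of "asked".
Its filler is the fronted wh-phrase "who", at word 1.
(The other dependency links word 4 to a gap after word 5.)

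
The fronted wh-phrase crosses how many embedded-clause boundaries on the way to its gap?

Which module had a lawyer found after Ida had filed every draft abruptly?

0

"which module" originates inside the matrix clause — no clause boundary is crossed.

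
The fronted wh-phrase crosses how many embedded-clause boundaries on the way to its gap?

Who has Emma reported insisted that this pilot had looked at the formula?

"who" is extracted from the subject of "insisted".
Boundaries crossed, outermost first: [Ø] — 1 in total.

1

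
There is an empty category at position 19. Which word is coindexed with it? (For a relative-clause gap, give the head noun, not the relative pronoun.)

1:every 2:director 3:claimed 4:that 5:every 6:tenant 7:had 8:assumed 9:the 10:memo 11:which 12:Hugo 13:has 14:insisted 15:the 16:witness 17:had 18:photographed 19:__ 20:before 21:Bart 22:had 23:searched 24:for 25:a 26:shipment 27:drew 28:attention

10

The gap at 19 is the object of "photographed", inside a relative clause.
The relative pronoun is "which" (word 11); it is bound by the head noun immediately before it.
Its filler is the head noun "memo", at word 10.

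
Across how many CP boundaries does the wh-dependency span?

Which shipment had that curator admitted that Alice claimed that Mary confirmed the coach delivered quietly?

"which shipment" is extracted from the object of "delivered".
Boundaries crossed, outermost first: [that], [that], [Ø] — 3 in total.

3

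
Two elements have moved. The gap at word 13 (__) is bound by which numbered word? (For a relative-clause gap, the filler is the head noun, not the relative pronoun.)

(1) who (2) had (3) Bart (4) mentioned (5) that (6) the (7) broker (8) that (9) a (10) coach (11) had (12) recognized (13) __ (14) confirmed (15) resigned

The marked gap is inside the relative clause, the direct object of "recognized".
Its filler is the head noun "broker" (via "that"), at word 7.
(The other dependency links word 1 to a gap after word 14.)

7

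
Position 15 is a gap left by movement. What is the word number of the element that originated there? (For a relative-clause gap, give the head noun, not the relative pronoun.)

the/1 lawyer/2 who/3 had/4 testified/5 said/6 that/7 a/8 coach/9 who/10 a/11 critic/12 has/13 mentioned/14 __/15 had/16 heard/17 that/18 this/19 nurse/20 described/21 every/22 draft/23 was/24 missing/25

The gap at 15 is the subject of "heard", inside a relative clause.
The relative pronoun is "who" (word 10); it is bound by the head noun immediately before it.
Its filler is the head noun "coach", at word 9.

9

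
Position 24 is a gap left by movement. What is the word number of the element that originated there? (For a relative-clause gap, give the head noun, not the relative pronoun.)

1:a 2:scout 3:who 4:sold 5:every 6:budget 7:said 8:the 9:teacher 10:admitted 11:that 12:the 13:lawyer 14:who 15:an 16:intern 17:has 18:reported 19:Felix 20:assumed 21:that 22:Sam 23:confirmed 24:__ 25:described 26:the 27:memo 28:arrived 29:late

The gap at 24 is the subject of "described", inside a relative clause.
The relative pronoun is "who" (word 14); it is bound by the head noun immediately before it.
Its filler is the head noun "lawyer", at word 13.

13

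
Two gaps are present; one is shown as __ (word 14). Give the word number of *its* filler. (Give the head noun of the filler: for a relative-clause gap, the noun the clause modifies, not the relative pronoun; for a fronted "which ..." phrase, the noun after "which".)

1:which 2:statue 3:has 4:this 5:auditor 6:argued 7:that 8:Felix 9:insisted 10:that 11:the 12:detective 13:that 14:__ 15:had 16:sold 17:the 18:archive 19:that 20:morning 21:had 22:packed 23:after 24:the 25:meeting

12

The marked gap is inside the relative clause, the subject of "sold".
Its filler is the head noun "detective" (via "that"), at word 12.
(The other dependency links word 2 to a gap after word 22.)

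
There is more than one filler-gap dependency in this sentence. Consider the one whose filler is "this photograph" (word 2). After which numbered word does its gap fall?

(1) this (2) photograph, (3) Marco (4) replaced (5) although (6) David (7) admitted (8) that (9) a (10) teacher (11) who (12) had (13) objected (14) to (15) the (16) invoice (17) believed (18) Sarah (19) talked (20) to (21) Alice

The displaced element is "this photograph" (word 2).
It functions as the direct object of "replaced", so the gap sits immediately after word 4 ("replaced").
Base order: Marco replaced this photograph although David admitted that a teacher who had objected to the invoice believed Sarah talked to Alice.

4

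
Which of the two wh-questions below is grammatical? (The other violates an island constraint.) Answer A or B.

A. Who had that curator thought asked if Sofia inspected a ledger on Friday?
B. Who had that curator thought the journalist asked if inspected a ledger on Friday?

In B, the wh-phrase is extracted from inside a wh-island (introduced by "if"), which blocks movement.
In A, the extraction path crosses only that-complement boundaries, which are transparent.
So A is grammatical.

A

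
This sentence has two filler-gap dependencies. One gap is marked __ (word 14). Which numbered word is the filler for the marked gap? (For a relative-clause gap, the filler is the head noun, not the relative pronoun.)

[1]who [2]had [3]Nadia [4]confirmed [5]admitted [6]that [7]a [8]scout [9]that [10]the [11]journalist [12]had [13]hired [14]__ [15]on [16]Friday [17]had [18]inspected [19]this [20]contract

The marked gap is inside the relative clause, the direct object of "hired".
Its filler is the head noun "scout" (via "that"), at word 8.
(The other dependency links word 1 to a gap after word 4.)

8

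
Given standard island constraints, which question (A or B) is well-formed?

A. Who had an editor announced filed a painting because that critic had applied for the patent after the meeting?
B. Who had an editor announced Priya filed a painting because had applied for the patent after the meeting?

A

In B, the wh-phrase is extracted from inside an adjunct island (introduced by "because"), which blocks movement.
In A, the extraction path crosses only that-complement boundaries, which are transparent.
So A is grammatical.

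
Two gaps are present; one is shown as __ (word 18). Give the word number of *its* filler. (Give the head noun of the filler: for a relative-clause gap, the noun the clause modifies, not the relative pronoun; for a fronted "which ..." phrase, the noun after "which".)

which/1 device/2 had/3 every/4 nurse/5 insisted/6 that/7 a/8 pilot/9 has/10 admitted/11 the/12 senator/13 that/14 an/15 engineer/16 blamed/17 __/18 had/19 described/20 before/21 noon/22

13

The marked gap is inside the relative clause, the direct object of "blamed".
Its filler is the head noun "senator" (via "that"), at word 13.
(The other dependency links word 2 to a gap after word 20.)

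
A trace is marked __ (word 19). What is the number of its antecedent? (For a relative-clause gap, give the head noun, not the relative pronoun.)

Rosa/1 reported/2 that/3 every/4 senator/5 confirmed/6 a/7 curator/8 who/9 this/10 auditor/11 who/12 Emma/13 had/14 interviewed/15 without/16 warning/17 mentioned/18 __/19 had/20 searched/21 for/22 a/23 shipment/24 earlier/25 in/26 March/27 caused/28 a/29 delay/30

The gap at 19 is the subject of "searched", inside a relative clause.
The relative pronoun is "who" (word 9); it is bound by the head noun immediately before it.
Its filler is the head noun "curator", at word 8.

8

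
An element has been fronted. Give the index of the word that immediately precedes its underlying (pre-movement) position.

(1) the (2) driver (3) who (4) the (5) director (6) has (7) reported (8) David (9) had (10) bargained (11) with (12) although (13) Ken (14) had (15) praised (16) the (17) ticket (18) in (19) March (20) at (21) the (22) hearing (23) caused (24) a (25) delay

The displaced element is "the driver" (word 2).
It is linked across 1 clause boundary (Ø).
It functions as the object of the preposition "with" of "bargained", so the gap sits immediately after word 11 ("with").
Base order: The director has reported David had bargained with the driver although Ken had praised the ticket in March at the hearing.

11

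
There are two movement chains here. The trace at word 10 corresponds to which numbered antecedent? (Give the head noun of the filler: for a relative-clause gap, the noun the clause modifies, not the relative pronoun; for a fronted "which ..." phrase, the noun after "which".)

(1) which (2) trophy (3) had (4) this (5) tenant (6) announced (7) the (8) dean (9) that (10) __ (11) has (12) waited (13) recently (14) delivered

8

The marked gap is inside the relative clause, the subject of "waited".
Its filler is the head noun "dean" (via "that"), at word 8.
(The other dependency links word 2 to a gap after word 14.)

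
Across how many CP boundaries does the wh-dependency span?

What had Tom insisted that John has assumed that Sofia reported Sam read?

"what" is extracted from the object of "read".
Boundaries crossed, outermost first: [that], [that], [Ø] — 3 in total.

3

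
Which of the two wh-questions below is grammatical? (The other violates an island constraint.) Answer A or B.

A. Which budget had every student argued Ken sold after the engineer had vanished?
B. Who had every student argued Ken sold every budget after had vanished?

A

In B, the wh-phrase is extracted from inside an adjunct island (introduced by "after"), which blocks movement.
In A, the extraction path crosses only that-complement boundaries, which are transparent.
So A is grammatical.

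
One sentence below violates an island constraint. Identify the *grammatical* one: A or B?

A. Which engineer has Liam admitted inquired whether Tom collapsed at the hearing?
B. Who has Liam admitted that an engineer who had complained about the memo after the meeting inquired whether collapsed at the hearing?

A

In B, the wh-phrase is extracted from inside a wh-island (introduced by "whether"), which blocks movement.
In A, the extraction path crosses only that-complement boundaries, which are transparent.
So A is grammatical.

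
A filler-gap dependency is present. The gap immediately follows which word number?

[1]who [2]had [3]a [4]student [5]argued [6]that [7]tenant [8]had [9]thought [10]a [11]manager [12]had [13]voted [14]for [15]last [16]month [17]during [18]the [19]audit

The displaced element is "who" (word 1).
It is linked across 2 clause boundaries (Ø → Ø).
It functions as the object of the preposition "for" of "voted", so the gap sits immediately after word 14 ("for").
Base order: A student had argued that tenant had thought a manager had voted for who last month during the audit.

14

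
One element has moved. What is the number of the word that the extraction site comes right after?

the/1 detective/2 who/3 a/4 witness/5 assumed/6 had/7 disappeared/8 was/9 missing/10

The displaced element is "the detective" (word 2).
It is linked across 1 clause boundary (Ø).
It functions as the subject of "disappeared", so the gap sits immediately after word 6 ("assumed").
Base order: A witness assumed the detective had disappeared.

6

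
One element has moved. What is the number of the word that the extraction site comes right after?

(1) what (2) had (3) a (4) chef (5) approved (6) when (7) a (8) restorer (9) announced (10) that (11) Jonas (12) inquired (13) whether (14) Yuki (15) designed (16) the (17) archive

The displaced element is "what" (word 1).
It functions as the direct object of "approved", so the gap sits immediately after word 5 ("approved").
Base order: A chef had approved what when a restorer announced that Jonas inquired whether Yuki designed the archive.

5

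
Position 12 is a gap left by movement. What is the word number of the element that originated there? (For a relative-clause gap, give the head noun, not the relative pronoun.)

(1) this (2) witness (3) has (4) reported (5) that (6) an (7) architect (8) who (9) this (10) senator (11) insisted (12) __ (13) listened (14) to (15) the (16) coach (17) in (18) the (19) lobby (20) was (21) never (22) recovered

The gap at 12 is the subject of "listened", inside a relative clause.
The relative pronoun is "who" (word 8); it is bound by the head noun immediately before it.
Its filler is the head noun "architect", at word 7.

7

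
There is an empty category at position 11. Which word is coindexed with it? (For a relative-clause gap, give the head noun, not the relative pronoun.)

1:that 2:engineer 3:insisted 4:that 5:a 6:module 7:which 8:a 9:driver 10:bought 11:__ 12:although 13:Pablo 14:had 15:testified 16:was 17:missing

The gap at 11 is the object of "bought", inside a relative clause.
The relative pronoun is "which" (word 7); it is bound by the head noun immediately before it.
Its filler is the head noun "module", at word 6.

6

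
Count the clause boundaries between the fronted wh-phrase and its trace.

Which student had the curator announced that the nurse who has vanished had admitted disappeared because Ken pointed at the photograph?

"which student" is extracted from the subject of "disappeared".
Boundaries crossed, outermost first: [that], [Ø] — 2 in total.

2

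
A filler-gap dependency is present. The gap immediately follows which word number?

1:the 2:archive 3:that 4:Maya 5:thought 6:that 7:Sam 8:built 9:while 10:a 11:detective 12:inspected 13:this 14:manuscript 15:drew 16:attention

8

The displaced element is "the archive" (word 2).
It is linked across 1 clause boundary (that).
It functions as the direct object of "built", so the gap sits immediately after word 8 ("built").
Base order: Maya thought that Sam built the archive while a detective inspected this manuscript.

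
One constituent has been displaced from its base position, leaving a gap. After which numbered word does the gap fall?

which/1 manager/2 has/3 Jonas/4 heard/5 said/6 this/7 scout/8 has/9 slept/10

The displaced element is "which manager" (word 2).
It is linked across 1 clause boundary (Ø).
It functions as the subject of "said", so the gap sits immediately after word 5 ("heard").
Base order: Jonas has heard which manager said this scout has slept.

5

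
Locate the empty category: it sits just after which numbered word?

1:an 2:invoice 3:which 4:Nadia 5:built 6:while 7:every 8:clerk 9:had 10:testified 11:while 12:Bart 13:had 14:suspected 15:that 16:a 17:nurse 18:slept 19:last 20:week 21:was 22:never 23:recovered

The displaced element is "an invoice" (word 2).
It functions as the direct object of "built", so the gap sits immediately after word 5 ("built").
Base order: Nadia built an invoice while every clerk had testified while Bart had suspected that a nurse slept last week.

5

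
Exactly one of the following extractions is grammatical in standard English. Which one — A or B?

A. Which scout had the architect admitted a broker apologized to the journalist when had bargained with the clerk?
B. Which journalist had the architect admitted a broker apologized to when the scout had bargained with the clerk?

In A, the wh-phrase is extracted from inside an adjunct island (introduced by "when"), which blocks movement.
In B, the extraction path crosses only that-complement boundaries, which are transparent.
So B is grammatical.

B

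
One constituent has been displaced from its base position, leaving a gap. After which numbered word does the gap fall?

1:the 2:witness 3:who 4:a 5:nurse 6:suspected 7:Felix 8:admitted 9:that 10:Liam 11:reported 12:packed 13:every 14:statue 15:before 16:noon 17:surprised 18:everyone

11

The displaced element is "the witness" (word 2).
It is linked across 3 clause boundaries (Ø → that → Ø).
It functions as the subject of "packed", so the gap sits immediately after word 11 ("reported").
Base order: A nurse suspected Felix admitted that Liam reported that the witness packed every statue before noon.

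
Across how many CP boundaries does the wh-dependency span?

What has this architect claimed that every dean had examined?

"what" is extracted from the object of "examined".
Boundaries crossed, outermost first: [that] — 1 in total.

1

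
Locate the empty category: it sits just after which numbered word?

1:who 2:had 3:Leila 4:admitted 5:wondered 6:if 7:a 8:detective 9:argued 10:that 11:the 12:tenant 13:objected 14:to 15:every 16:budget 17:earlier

The displaced element is "who" (word 1).
It is linked across 1 clause boundary (Ø).
It functions as the subject of "wondered", so the gap sits immediately after word 4 ("admitted").
Base order: Leila had admitted that who wondered if a detective argued that the tenant objected to every budget earlier.

4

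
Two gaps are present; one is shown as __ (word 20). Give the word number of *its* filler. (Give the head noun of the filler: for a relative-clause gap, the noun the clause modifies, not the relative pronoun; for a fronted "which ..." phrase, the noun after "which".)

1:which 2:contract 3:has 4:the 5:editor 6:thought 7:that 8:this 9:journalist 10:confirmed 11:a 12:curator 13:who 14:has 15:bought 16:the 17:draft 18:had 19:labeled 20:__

The marked gap is the direct object of "labeled".
Its filler is the fronted wh-phrase "which contract", at word 2.
(The other dependency links word 12 to a gap after word 13.)

2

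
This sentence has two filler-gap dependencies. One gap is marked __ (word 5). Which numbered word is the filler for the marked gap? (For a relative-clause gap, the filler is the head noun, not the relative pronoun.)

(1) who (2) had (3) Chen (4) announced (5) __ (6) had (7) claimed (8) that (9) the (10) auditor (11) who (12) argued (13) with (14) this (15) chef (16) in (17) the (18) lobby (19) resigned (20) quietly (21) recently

The marked gap is the subject of "claimed".
Its filler is the fronted wh-phrase "who", at word 1.
(The other dependency links word 10 to a gap after word 11.)

1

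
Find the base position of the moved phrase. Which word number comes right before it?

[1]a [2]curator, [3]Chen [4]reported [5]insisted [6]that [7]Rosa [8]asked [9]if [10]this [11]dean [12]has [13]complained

4

The displaced element is "a curator" (word 2).
It is linked across 1 clause boundary (Ø).
It functions as the subject of "insisted", so the gap sits immediately after word 4 ("reported").
Base order: Chen reported that a curator insisted that Rosa asked if this dean has complained.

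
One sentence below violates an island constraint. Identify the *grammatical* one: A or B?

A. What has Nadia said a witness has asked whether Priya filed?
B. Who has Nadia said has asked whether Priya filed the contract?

B

In A, the wh-phrase is extracted from inside a wh-island (introduced by "whether"), which blocks movement.
In B, the extraction path crosses only that-complement boundaries, which are transparent.
So B is grammatical.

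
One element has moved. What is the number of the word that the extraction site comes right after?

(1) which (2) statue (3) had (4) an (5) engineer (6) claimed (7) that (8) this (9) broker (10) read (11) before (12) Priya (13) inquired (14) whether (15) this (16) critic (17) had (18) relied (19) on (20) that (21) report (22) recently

10

The displaced element is "which statue" (word 2).
It is linked across 1 clause boundary (that).
It functions as the direct object of "read", so the gap sits immediately after word 10 ("read").
Base order: An engineer had claimed that this broker read which statue before Priya inquired whether this critic had relied on that report recently.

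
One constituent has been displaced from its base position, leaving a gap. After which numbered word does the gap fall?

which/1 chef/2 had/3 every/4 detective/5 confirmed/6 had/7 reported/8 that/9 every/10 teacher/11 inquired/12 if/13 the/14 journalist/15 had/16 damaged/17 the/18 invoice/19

6

The displaced element is "which chef" (word 2).
It is linked across 1 clause boundary (Ø).
It functions as the subject of "reported", so the gap sits immediately after word 6 ("confirmed").
Base order: Every detective had confirmed that which chef had reported that every teacher inquired if the journalist had damaged the invoice.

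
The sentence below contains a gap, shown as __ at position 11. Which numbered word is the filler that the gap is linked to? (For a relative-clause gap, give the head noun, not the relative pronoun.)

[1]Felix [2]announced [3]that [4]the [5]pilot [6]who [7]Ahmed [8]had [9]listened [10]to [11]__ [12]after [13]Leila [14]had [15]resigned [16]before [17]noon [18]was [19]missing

The gap at 11 is the prepositional object of "listened", inside a relative clause.
The relative pronoun is "who" (word 6); it is bound by the head noun immediately before it.
Its filler is the head noun "pilot", at word 5.

5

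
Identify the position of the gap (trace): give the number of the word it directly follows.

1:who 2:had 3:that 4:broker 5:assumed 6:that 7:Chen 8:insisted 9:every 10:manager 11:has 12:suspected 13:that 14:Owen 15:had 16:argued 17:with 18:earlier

The displaced element is "who" (word 1).
It is linked across 3 clause boundaries (that → Ø → that).
It functions as the object of the preposition "with" of "argued", so the gap sits immediately after word 17 ("with").
Base order: That broker had assumed that Chen insisted every manager has suspected that Owen had argued with who earlier.

17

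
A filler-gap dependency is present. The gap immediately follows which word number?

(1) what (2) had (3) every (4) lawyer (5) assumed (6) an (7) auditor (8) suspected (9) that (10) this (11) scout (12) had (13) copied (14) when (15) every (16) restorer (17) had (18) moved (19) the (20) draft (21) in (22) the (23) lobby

The displaced element is "what" (word 1).
It is linked across 2 clause boundaries (Ø → that).
It functions as the direct object of "copied", so the gap sits immediately after word 13 ("copied").
Base order: Every lawyer had assumed an auditor suspected that this scout had copied what when every restorer had moved the draft in the lobby.

13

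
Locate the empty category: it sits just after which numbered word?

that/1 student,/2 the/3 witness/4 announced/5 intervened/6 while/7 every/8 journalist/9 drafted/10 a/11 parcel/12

5

The displaced element is "that student" (word 2).
It is linked across 1 clause boundary (Ø).
It functions as the subject of "intervened", so the gap sits immediately after word 5 ("announced").
Base order: The witness announced that that student intervened while every journalist drafted a parcel.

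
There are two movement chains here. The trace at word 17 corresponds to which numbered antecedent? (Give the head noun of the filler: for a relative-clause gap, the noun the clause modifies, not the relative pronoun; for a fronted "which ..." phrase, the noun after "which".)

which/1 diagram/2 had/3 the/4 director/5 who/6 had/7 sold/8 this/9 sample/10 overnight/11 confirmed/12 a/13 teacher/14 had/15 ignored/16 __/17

The marked gap is the direct object of "ignored".
Its filler is the fronted wh-phrase "which diagram", at word 2.
(The other dependency links word 5 to a gap after word 6.)

2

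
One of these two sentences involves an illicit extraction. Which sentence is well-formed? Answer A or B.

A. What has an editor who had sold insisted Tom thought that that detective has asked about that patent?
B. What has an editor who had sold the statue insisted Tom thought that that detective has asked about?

B

In A, the wh-phrase is extracted from inside a complex-NP island (relative clause) (introduced by "who"), which blocks movement.
In B, the extraction path crosses only that-complement boundaries, which are transparent.
So B is grammatical.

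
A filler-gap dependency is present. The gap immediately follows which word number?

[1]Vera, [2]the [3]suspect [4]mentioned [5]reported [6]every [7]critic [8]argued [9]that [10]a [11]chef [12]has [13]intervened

4

The displaced element is "Vera" (word 1).
It is linked across 1 clause boundary (Ø).
It functions as the subject of "reported", so the gap sits immediately after word 4 ("mentioned").
Base order: The suspect mentioned that Vera reported every critic argued that a chef has intervened.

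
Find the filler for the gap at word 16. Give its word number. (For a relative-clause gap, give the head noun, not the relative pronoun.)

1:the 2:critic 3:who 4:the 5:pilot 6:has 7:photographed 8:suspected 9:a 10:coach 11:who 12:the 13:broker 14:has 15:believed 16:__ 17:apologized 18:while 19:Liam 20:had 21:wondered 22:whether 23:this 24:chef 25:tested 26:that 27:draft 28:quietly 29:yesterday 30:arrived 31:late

The gap at 16 is the subject of "apologized", inside a relative clause.
The relative pronoun is "who" (word 11); it is bound by the head noun immediately before it.
Its filler is the head noun "coach", at word 10.

10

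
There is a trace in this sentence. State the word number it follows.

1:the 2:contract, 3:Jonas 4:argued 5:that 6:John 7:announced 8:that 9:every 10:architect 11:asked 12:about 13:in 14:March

The displaced element is "the contract" (word 2).
It is linked across 2 clause boundaries (that → that).
It functions as the object of the preposition "about" of "asked", so the gap sits immediately after word 12 ("about").
Base order: Jonas argued that John announced that every architect asked about the contract in March.

12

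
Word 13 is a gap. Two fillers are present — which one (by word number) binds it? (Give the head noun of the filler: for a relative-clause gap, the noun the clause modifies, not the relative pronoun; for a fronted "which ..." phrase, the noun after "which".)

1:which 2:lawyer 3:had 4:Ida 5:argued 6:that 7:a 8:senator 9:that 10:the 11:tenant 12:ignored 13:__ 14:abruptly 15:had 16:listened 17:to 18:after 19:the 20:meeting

8

The marked gap is inside the relative clause, the direct object of "ignored".
Its filler is the head noun "senator" (via "that"), at word 8.
(The other dependency links word 2 to a gap after word 17.)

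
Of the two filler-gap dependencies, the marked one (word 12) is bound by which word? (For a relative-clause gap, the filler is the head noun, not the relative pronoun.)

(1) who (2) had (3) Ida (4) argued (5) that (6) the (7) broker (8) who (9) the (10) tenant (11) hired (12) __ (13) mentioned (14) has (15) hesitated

The marked gap is inside the relative clause, the direct object of "hired".
Its filler is the head noun "broker" (via "who"), at word 7.
(The other dependency links word 1 to a gap after word 13.)

7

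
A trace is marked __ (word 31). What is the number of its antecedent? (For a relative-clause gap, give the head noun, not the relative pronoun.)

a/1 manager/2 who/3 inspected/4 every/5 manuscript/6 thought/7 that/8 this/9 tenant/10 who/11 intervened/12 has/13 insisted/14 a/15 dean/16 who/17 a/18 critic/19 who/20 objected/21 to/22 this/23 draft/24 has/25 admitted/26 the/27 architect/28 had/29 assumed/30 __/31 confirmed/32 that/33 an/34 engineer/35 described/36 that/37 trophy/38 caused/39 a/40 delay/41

16

The gap at 31 is the subject of "confirmed", inside a relative clause.
The relative pronoun is "who" (word 17); it is bound by the head noun immediately before it.
Its filler is the head noun "dean", at word 16.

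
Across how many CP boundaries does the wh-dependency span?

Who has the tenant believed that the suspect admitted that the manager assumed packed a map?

3

"who" is extracted from the subject of "packed".
Boundaries crossed, outermost first: [that], [that], [Ø] — 3 in total.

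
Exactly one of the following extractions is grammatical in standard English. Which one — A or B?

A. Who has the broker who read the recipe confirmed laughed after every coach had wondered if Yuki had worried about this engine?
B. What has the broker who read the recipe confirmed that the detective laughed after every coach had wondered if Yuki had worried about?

In B, the wh-phrase is extracted from inside an adjunct island (introduced by "after"), which blocks movement.
In A, the extraction path crosses only that-complement boundaries, which are transparent.
So A is grammatical.

A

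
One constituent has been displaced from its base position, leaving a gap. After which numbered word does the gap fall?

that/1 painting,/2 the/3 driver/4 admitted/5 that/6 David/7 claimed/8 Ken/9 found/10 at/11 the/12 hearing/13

The displaced element is "that painting" (word 2).
It is linked across 2 clause boundaries (that → Ø).
It functions as the direct object of "found", so the gap sits immediately after word 10 ("found").
Base order: The driver admitted that David claimed Ken found that painting at the hearing.

10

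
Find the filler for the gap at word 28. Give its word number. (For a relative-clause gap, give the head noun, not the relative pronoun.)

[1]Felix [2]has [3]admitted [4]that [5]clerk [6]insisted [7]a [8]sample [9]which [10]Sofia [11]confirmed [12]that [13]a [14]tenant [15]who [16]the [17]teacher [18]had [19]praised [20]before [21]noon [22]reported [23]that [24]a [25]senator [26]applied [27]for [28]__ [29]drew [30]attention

8

The gap at 28 is the prepositional object of "applied", inside a relative clause.
The relative pronoun is "which" (word 9); it is bound by the head noun immediately before it.
Its filler is the head noun "sample", at word 8.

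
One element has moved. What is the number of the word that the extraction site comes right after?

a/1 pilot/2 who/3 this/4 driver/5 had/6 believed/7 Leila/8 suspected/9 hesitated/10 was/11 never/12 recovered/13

The displaced element is "a pilot" (word 2).
It is linked across 2 clause boundaries (Ø → Ø).
It functions as the subject of "hesitated", so the gap sits immediately after word 9 ("suspected").
Base order: This driver had believed Leila suspected that a pilot hesitated.

9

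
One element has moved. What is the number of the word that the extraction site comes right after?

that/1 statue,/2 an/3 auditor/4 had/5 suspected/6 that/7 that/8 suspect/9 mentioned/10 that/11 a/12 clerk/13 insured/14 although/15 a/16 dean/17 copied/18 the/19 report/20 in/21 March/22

14

The displaced element is "that statue" (word 2).
It is linked across 2 clause boundaries (that → that).
It functions as the direct object of "insured", so the gap sits immediately after word 14 ("insured").
Base order: An auditor had suspected that that suspect mentioned that a clerk insured that statue although a dean copied the report in March.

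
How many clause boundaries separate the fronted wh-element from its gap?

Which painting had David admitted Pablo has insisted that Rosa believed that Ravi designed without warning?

3

"which painting" is extracted from the object of "designed".
Boundaries crossed, outermost first: [Ø], [that], [that] — 3 in total.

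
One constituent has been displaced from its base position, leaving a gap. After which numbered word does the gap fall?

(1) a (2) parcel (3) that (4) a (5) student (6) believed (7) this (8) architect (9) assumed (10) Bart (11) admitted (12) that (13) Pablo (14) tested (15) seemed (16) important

14

The displaced element is "a parcel" (word 2).
It is linked across 3 clause boundaries (Ø → Ø → that).
It functions as the direct object of "tested", so the gap sits immediately after word 14 ("tested").
Base order: A student believed this architect assumed Bart admitted that Pablo tested a parcel.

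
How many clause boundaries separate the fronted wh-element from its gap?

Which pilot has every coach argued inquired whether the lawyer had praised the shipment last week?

1

"which pilot" is extracted from the subject of "inquired".
Boundaries crossed, outermost first: [Ø] — 1 in total.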